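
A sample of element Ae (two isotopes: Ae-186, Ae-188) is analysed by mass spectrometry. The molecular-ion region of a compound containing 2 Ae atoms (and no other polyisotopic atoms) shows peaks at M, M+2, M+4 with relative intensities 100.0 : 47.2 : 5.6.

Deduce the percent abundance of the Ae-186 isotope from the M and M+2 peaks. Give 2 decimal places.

If p is the fraction of Ae that is Ae-186, then I(M+2)/I(M) = [C(2,1)·p^1·(1−p)] / p^2 = 2·(1−p)/p = 47.2/100.0 = 0.4720
(1−p)/p = 0.4720/2 = 0.2360  ⇒  p = 1/(1 + 0.2360) = 0.8091
Ae-186: 80.91%, Ae-188: 19.09%.

80.91%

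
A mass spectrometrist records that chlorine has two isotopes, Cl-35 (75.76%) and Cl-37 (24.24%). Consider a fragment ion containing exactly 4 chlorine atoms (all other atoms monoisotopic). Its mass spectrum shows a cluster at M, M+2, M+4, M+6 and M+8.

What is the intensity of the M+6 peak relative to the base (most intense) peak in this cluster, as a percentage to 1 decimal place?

Binomial terms of (0.7576 + 0.2424)^4: M 0.3294, M+2 0.4216, M+4 0.2023, M+6 0.0432, M+8 0.0035 → M+2 is the base peak.
P(M+2) = C(4,1) × 0.7576^3 × 0.2424^1 = 4 × 0.4348304 × 0.2424 = 0.421612 (base)
P(M+6) = C(4,3) × 0.7576^1 × 0.2424^3 = 4 × 0.7576 × 0.01424288 = 0.043162
Relative intensity = 0.043162 / 0.421612 × 100 = 10.2

10.2%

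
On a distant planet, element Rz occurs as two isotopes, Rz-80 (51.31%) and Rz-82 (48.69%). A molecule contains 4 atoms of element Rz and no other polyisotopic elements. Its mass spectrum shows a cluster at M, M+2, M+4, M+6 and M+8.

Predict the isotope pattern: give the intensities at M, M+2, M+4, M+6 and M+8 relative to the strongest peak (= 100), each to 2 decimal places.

Expanding (0.5131 + 0.4869)^4:
P(M) = 0.5131^4 = 0.069312
P(M+2) = 4 × 0.5131^3 × 0.4869^1 = 0.263091
P(M+4) = 6 × 0.5131^2 × 0.4869^2 = 0.374485
P(M+6) = 4 × 0.5131^1 × 0.4869^3 = 0.236909
P(M+8) = 0.4869^4 = 0.056203
The M+4 peak is largest (0.374485); scaling to 100 gives 18.51 : 70.25 : 100.00 : 63.26 : 15.01.

18.51 : 70.25 : 100.00 : 63.26 : 15.01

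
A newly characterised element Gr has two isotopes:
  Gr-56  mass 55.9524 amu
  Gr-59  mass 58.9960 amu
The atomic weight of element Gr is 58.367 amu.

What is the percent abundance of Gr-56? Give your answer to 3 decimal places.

20.666%

With x = fraction of Gr-56 (so Gr-59 is 1 − x):
55.9524·x + 58.9960·(1 − x) = 58.367
(55.9524 − 58.9960)·x = 58.367 − 58.9960
x = -0.6290 / -3.0436 = 0.20666 → 20.666% Gr-56, 79.334% Gr-59.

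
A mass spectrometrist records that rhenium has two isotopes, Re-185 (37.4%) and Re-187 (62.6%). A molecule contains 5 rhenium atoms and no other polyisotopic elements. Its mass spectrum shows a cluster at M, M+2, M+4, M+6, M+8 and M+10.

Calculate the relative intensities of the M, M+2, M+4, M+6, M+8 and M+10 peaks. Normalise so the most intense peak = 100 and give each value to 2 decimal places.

2.13 : 17.85 : 59.74 : 100.00 : 83.69 : 28.02

Expanding (0.374 + 0.626)^5:
P(M) = 0.374^5 = 0.007317
P(M+2) = 5 × 0.374^4 × 0.626^1 = 0.061239
P(M+4) = 10 × 0.374^3 × 0.626^2 = 0.205005
P(M+6) = 10 × 0.374^2 × 0.626^3 = 0.343136
P(M+8) = 5 × 0.374^1 × 0.626^4 = 0.287170
P(M+10) = 0.626^5 = 0.096133
The M+6 peak is largest (0.343136); scaling to 100 gives 2.13 : 17.85 : 59.74 : 100.00 : 83.69 : 28.02.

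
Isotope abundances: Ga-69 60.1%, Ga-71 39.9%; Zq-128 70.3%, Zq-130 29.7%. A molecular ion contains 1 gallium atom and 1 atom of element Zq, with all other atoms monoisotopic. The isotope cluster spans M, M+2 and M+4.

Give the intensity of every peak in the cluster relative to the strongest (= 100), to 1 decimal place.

92.0 : 100.0 : 25.8

Gallium pattern (n=1): 0.6010 : 0.3990
Element Zq pattern (n=1): 0.7030 : 0.2970
Convolve the two distributions (both contribute in 2-u steps):
  M: 0.6010×0.7030 = 0.422503
  M+2: 0.6010×0.2970 + 0.3990×0.7030 = 0.458994
  M+4: 0.3990×0.2970 = 0.118503
Scale to base peak (0.458994) = 100: 92.0 : 100.0 : 25.8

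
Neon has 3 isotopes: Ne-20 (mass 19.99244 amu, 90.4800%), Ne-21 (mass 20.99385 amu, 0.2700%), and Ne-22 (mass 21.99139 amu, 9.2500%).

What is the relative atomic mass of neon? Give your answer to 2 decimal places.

20.18 amu

The abundance-weighted mean is 0.904800 × 19.99244 + 0.002700 × 20.99385 + 0.092500 × 21.99139
= 18.089160 + 0.056683 + 2.034204 = 20.180047 amu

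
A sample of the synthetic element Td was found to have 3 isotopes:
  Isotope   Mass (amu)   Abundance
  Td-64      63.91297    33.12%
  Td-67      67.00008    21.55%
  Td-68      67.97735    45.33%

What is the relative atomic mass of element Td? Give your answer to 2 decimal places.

66.42 amu

Average mass = Σ (abundance × isotope mass) = 0.3312 × 63.91297 + 0.2155 × 67.00008 + 0.4533 × 67.97735
= 21.167976 + 14.438517 + 30.814133 = 66.420626 amu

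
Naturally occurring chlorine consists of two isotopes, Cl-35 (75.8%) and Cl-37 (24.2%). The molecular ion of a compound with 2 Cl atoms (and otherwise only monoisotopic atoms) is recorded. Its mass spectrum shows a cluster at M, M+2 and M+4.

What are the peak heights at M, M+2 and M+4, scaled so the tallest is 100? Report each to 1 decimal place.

100.0 : 63.9 : 10.2

Expanding (0.758 + 0.242)^2:
P(M) = 0.758^2 = 0.574564
P(M+2) = 2 × 0.758^1 × 0.242^1 = 0.366872
P(M+4) = 0.242^2 = 0.058564
The M peak is largest (0.574564); scaling to 100 gives 100.0 : 63.9 : 10.2.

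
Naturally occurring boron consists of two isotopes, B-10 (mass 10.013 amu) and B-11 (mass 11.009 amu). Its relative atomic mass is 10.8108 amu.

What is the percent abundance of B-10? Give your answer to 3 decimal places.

With x = fraction of B-10 (so B-11 is 1 − x):
10.013·x + 11.009·(1 − x) = 10.8108
(10.013 − 11.009)·x = 10.8108 − 11.009
x = -0.1982 / -0.996 = 0.19900 → 19.900% B-10, 80.100% B-11.

19.900%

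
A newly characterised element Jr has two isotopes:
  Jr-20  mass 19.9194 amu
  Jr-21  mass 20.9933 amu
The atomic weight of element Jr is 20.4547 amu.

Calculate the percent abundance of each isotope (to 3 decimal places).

Writing the weighted mean with unknown fraction x of Jr-20:
19.9194·x + 20.9933·(1 − x) = 20.4547
(19.9194 − 20.9933)·x = 20.4547 − 20.9933
x = -0.5386 / -1.0739 = 0.50154 → 50.154% Jr-20, 49.846% Jr-21.

Jr-20: 50.154%, Jr-21: 49.846%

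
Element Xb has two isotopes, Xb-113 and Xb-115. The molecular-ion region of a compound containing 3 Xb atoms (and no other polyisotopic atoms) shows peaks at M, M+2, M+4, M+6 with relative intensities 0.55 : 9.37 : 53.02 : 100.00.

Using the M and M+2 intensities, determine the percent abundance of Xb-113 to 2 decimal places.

14.97%

Let p = fractional abundance of Xb-113. I(M+2)/I(M) = [C(3,1)·p^2·(1−p)] / p^3 = 3·(1−p)/p = 9.37/0.55 = 17.0364
(1−p)/p = 17.0364/3 = 5.6788  ⇒  p = 1/(1 + 5.6788) = 0.1497
Xb-113: 14.97%, Xb-115: 85.03%.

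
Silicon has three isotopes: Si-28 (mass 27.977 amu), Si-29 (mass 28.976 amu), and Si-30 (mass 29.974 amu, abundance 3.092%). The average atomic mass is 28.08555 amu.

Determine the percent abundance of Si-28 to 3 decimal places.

92.223%

Let x and y be the fractions of Si-28 and Si-29. Then x + y = 1 − 0.03092 = 0.96908 and 27.977x + 28.976y = 28.08555 − 0.03092×29.974 = 27.15875392.
Substituting: 27.977x + 28.976(0.96908 − x) = 27.15875392
(27.977 − 28.976)x = -0.92130816  ⇒  x = 0.92223, y = 0.04685
Si-28: 92.223%, Si-29: 4.685%.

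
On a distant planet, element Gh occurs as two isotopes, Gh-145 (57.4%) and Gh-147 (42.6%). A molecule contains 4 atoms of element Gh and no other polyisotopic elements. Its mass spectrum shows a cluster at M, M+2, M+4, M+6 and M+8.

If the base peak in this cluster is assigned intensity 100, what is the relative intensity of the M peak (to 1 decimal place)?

Term probabilities: M 0.1086, M+2 0.3223, M+4 0.3588, M+6 0.1775, M+8 0.0329. Base peak = M+4.
P(M+4) = C(4,2) × 0.574^2 × 0.426^2 = 6 × 0.329476 × 0.181476 = 0.358752 (base)
P(M) = C(4,0) × 0.574^4 × 0.426^0 = 1 × 0.10855443 × 1.0000 = 0.108554
Relative intensity = 0.108554 / 0.358752 × 100 = 30.3

30.3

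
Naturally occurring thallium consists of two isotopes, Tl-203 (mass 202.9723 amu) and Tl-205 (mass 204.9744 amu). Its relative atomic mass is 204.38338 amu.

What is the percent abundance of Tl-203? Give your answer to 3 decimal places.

With x = fraction of Tl-203 (so Tl-205 is 1 − x):
202.9723·x + 204.9744·(1 − x) = 204.38338
(202.9723 − 204.9744)·x = 204.38338 − 204.9744
x = -0.59102 / -2.0021 = 0.29520 → 29.520% Tl-203, 70.480% Tl-205.

29.520%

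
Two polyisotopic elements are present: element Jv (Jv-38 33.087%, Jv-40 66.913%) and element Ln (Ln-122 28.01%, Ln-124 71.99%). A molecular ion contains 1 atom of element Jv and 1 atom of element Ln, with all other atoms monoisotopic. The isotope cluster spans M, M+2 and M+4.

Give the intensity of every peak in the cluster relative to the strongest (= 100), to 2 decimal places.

19.24 : 88.36 : 100.00

Element Jv pattern (n=1): 0.33087 : 0.66913
Element Ln pattern (n=1): 0.2801 : 0.7199
Convolve the two distributions (both contribute in 2-u steps):
  M: 0.33087×0.2801 = 0.092677
  M+2: 0.33087×0.7199 + 0.66913×0.2801 = 0.425617
  M+4: 0.66913×0.7199 = 0.481707
Scale to base peak (0.481707) = 100: 19.24 : 88.36 : 100.00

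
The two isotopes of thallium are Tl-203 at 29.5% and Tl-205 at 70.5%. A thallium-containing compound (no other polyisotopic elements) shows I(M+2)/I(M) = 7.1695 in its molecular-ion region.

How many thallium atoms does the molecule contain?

The M+2/M ratio from n Tl atoms is n · q/p = n · 0.705/0.295.
n = 7.1695 × 0.295/0.705 = 3.00 ≈ 3

3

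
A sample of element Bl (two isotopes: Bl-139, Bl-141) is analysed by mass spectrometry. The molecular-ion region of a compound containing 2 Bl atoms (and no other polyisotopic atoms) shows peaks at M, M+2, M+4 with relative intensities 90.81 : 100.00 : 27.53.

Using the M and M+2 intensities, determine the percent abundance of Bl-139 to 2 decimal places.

If p is the fraction of Bl that is Bl-139, then I(M+2)/I(M) = [C(2,1)·p^1·(1−p)] / p^2 = 2·(1−p)/p = 100.00/90.81 = 1.1012
(1−p)/p = 1.1012/2 = 0.5506  ⇒  p = 1/(1 + 0.5506) = 0.6449
Bl-139: 64.49%, Bl-141: 35.51%.

64.49%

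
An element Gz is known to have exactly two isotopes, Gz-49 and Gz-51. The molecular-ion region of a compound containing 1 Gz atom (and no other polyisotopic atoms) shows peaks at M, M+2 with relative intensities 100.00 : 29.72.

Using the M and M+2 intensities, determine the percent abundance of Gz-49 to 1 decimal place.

77.1%

Write p for the Gz-49 fraction. I(M+2)/I(M) = [C(1,1)·p^0·(1−p)] / p^1 = 1·(1−p)/p = 29.72/100.00 = 0.2972
(1−p)/p = 0.2972/1 = 0.2972  ⇒  p = 1/(1 + 0.2972) = 0.7709
Gz-49: 77.1%, Gz-51: 22.9%.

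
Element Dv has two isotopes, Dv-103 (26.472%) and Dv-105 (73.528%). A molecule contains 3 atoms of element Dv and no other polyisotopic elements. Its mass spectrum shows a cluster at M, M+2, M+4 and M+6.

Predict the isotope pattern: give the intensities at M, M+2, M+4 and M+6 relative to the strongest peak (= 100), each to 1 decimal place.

Each Dv atom is independently Dv-103 (p = 0.26472) or Dv-105 (q = 0.73528); the cluster is the binomial expansion (p + q)^3.
P(M) = 0.26472^3 = 0.018551
P(M+2) = 3 × 0.26472^2 × 0.73528^1 = 0.154578
P(M+4) = 3 × 0.26472^1 × 0.73528^2 = 0.429352
P(M+6) = 0.73528^3 = 0.397519
The M+4 peak is largest (0.429352); scaling to 100 gives 4.3 : 36.0 : 100.0 : 92.6.

4.3 : 36.0 : 100.0 : 92.6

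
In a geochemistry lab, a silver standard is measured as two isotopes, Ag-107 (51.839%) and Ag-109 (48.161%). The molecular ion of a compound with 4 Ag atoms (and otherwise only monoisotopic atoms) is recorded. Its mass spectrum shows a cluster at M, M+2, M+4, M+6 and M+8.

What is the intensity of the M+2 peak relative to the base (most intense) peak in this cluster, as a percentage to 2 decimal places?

(0.51839 + 0.48161)^4 gives M 0.0722, M+2 0.2684, M+4 0.3740, M+6 0.2316, M+8 0.0538; the largest is M+4.
P(M+4) = C(4,2) × 0.51839^2 × 0.48161^2 = 6 × 0.26872819 × 0.23194819 = 0.373986 (base)
P(M+2) = C(4,1) × 0.51839^3 × 0.48161^1 = 4 × 0.13930601 × 0.48161 = 0.268365
Relative intensity = 0.268365 / 0.373986 × 100 = 71.76

71.76%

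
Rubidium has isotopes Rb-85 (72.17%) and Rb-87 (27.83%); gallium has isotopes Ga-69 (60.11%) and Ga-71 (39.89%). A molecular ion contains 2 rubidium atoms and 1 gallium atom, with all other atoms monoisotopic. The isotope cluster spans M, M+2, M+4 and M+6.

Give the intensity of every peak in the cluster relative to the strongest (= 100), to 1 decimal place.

Rubidium pattern (n=2): 0.52085089 : 0.40169822 : 0.07745089
Gallium pattern (n=1): 0.6011 : 0.3989
Convolve the two distributions (both contribute in 2-u steps):
  M: 0.52085089×0.6011 = 0.313083
  M+2: 0.52085089×0.3989 + 0.40169822×0.6011 = 0.449228
  M+4: 0.40169822×0.3989 + 0.07745089×0.6011 = 0.206793
  M+6: 0.07745089×0.3989 = 0.030895
Scale to base peak (0.449228) = 100: 69.7 : 100.0 : 46.0 : 6.9

69.7 : 100.0 : 46.0 : 6.9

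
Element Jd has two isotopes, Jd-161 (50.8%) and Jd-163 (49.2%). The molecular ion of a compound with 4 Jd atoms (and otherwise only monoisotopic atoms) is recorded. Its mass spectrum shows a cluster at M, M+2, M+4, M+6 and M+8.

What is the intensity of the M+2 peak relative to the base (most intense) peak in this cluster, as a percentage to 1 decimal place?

Term probabilities: M 0.0666, M+2 0.2580, M+4 0.3748, M+6 0.2420, M+8 0.0586. Base peak = M+4.
P(M+4) = C(4,2) × 0.508^2 × 0.492^2 = 6 × 0.258064 × 0.242064 = 0.374808 (base)
P(M+2) = C(4,1) × 0.508^3 × 0.492^1 = 4 × 0.13109651 × 0.4920 = 0.257998
Relative intensity = 0.257998 / 0.374808 × 100 = 68.8

68.8%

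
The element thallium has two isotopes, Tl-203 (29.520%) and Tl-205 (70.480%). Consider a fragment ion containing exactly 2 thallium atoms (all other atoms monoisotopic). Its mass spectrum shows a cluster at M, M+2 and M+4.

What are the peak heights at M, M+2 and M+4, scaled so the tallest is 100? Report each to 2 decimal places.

The 2 Tl atoms are independent, so intensities follow the terms of (0.29520 + 0.70480)^2.
P(M) = 0.29520^2 = 0.087143
P(M+2) = 2 × 0.29520^1 × 0.70480^1 = 0.416114
P(M+4) = 0.70480^2 = 0.496743
The M+4 peak is largest (0.496743); scaling to 100 gives 17.54 : 83.77 : 100.00.

17.54 : 83.77 : 100.00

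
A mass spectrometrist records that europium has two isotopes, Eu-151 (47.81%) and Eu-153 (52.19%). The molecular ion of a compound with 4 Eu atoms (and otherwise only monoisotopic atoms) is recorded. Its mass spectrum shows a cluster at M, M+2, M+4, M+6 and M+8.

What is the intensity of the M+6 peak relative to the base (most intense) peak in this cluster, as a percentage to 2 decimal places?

72.77%

Term probabilities: M 0.0522, M+2 0.2281, M+4 0.3736, M+6 0.2719, M+8 0.0742. Base peak = M+4.
P(M+4) = C(4,2) × 0.4781^2 × 0.5219^2 = 6 × 0.22857961 × 0.27237961 = 0.373563 (base)
P(M+6) = C(4,3) × 0.4781^1 × 0.5219^3 = 4 × 0.4781 × 0.14215492 = 0.271857
Relative intensity = 0.271857 / 0.373563 × 100 = 72.77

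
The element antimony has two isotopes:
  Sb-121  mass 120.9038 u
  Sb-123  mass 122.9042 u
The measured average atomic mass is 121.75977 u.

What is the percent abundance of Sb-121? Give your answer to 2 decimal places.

With x = fraction of Sb-121 (so Sb-123 is 1 − x):
120.9038·x + 122.9042·(1 − x) = 121.75977
(120.9038 − 122.9042)·x = 121.75977 − 122.9042
x = -1.14443 / -2.0004 = 0.57210 → 57.21% Sb-121, 42.79% Sb-123.

57.21%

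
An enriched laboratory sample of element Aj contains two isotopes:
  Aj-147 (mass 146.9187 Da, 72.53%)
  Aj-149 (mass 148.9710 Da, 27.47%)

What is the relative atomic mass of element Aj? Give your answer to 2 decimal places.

Ar = Σ fᵢ·mᵢ = 0.7253 × 146.9187 + 0.2747 × 148.9710
= 106.56013 + 40.92233 = 147.48246 Da

147.48 Da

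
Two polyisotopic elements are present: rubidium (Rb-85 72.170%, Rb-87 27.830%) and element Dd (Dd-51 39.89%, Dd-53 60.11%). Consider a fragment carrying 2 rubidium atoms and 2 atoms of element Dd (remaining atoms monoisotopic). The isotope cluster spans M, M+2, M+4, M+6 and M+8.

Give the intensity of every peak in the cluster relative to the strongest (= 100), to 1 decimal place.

21.1 : 79.8 : 100.0 : 46.4 : 7.1

Rubidium pattern (n=2): 0.52085089 : 0.40169822 : 0.07745089
Element Dd pattern (n=2): 0.15912121 : 0.47955758 : 0.36132121
Convolve the two distributions (both contribute in 2-u steps):
  M: 0.52085089×0.15912121 = 0.082878
  M+2: 0.52085089×0.47955758 + 0.40169822×0.15912121 = 0.313697
  M+4: 0.52085089×0.36132121 + 0.40169822×0.47955758 + 0.07745089×0.15912121 = 0.393156
  M+6: 0.40169822×0.36132121 + 0.07745089×0.47955758 = 0.182284
  M+8: 0.07745089×0.36132121 = 0.027985
Scale to base peak (0.393156) = 100: 21.1 : 79.8 : 100.0 : 46.4 : 7.1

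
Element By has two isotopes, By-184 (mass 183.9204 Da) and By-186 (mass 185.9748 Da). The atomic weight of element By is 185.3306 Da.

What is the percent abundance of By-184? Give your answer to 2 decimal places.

31.36%

With x = fraction of By-184 (so By-186 is 1 − x):
183.9204·x + 185.9748·(1 − x) = 185.3306
(183.9204 − 185.9748)·x = 185.3306 − 185.9748
x = -0.6442 / -2.0544 = 0.31357 → 31.36% By-184, 68.64% By-186.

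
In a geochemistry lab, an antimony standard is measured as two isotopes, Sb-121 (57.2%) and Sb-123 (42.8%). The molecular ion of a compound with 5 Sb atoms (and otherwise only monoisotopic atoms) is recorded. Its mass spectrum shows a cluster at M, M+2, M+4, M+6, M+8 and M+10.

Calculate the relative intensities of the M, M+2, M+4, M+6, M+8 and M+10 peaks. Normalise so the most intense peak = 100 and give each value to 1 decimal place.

17.9 : 66.8 : 100.0 : 74.8 : 28.0 : 4.2

The 5 Sb atoms are independent, so intensities follow the terms of (0.572 + 0.428)^5.
P(M) = 0.572^5 = 0.061232
P(M+2) = 5 × 0.572^4 × 0.428^1 = 0.229086
P(M+4) = 10 × 0.572^3 × 0.428^2 = 0.342827
P(M+6) = 10 × 0.572^2 × 0.428^3 = 0.256521
P(M+8) = 5 × 0.572^1 × 0.428^4 = 0.095971
P(M+10) = 0.428^5 = 0.014362
The M+4 peak is largest (0.342827); scaling to 100 gives 17.9 : 66.8 : 100.0 : 74.8 : 28.0 : 4.2.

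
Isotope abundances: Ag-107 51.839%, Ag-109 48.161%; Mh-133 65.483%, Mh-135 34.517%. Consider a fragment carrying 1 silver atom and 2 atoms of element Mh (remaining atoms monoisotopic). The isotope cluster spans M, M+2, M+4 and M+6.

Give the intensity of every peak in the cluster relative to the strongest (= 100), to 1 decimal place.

50.4 : 100.0 : 63.4 : 13.0

Silver pattern (n=1): 0.51839 : 0.48161
Element Mh pattern (n=2): 0.42880233 : 0.45205534 : 0.11914233
Convolve the two distributions (both contribute in 2-u steps):
  M: 0.51839×0.42880233 = 0.222287
  M+2: 0.51839×0.45205534 + 0.48161×0.42880233 = 0.440856
  M+4: 0.51839×0.11914233 + 0.48161×0.45205534 = 0.279477
  M+6: 0.48161×0.11914233 = 0.057380
Scale to base peak (0.440856) = 100: 50.4 : 100.0 : 63.4 : 13.0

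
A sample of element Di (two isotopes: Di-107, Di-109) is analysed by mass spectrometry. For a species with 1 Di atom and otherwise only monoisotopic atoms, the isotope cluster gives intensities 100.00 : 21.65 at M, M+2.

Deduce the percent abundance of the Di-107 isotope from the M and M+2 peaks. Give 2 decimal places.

Let p = fractional abundance of Di-107. I(M+2)/I(M) = [C(1,1)·p^0·(1−p)] / p^1 = 1·(1−p)/p = 21.65/100.00 = 0.2165
(1−p)/p = 0.2165/1 = 0.2165  ⇒  p = 1/(1 + 0.2165) = 0.8220
Di-107: 82.20%, Di-109: 17.80%.

82.20%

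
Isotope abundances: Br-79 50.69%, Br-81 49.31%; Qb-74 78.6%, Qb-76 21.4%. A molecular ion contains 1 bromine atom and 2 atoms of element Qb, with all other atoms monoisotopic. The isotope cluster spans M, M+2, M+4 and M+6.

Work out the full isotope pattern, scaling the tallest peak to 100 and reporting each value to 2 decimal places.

65.91 : 100.00 : 39.80 : 4.75

Bromine pattern (n=1): 0.5069 : 0.4931
Element Qb pattern (n=2): 0.617796 : 0.336408 : 0.045796
Convolve the two distributions (both contribute in 2-u steps):
  M: 0.5069×0.617796 = 0.313161
  M+2: 0.5069×0.336408 + 0.4931×0.617796 = 0.475160
  M+4: 0.5069×0.045796 + 0.4931×0.336408 = 0.189097
  M+6: 0.4931×0.045796 = 0.022582
Scale to base peak (0.475160) = 100: 65.91 : 100.00 : 39.80 : 4.75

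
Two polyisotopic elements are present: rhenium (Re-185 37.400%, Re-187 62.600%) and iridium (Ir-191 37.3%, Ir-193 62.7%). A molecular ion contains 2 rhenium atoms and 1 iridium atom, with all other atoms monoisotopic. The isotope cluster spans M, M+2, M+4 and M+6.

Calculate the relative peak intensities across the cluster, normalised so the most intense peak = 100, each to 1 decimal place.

Rhenium pattern (n=2): 0.139876 : 0.468248 : 0.391876
Iridium pattern (n=1): 0.3730 : 0.6270
Convolve the two distributions (both contribute in 2-u steps):
  M: 0.139876×0.3730 = 0.052174
  M+2: 0.139876×0.6270 + 0.468248×0.3730 = 0.262359
  M+4: 0.468248×0.6270 + 0.391876×0.3730 = 0.439761
  M+6: 0.391876×0.6270 = 0.245706
Scale to base peak (0.439761) = 100: 11.9 : 59.7 : 100.0 : 55.9

11.9 : 59.7 : 100.0 : 55.9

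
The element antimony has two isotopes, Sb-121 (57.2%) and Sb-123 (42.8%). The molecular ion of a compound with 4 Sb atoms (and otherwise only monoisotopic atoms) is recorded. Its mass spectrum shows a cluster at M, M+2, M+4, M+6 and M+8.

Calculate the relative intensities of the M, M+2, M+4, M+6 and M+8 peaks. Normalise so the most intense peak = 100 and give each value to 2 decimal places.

The 4 Sb atoms are independent, so intensities follow the terms of (0.572 + 0.428)^4.
P(M) = 0.572^4 = 0.107049
P(M+2) = 4 × 0.572^3 × 0.428^1 = 0.320400
P(M+4) = 6 × 0.572^2 × 0.428^2 = 0.359609
P(M+6) = 4 × 0.572^1 × 0.428^3 = 0.179385
P(M+8) = 0.428^4 = 0.033556
The M+4 peak is largest (0.359609); scaling to 100 gives 29.77 : 89.10 : 100.00 : 49.88 : 9.33.

29.77 : 89.10 : 100.00 : 49.88 : 9.33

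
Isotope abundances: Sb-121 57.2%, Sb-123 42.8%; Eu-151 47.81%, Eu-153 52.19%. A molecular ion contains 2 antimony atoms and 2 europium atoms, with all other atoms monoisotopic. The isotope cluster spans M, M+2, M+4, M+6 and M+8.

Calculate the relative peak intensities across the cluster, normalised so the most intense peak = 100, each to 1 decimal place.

Antimony pattern (n=2): 0.327184 : 0.489632 : 0.183184
Europium pattern (n=2): 0.22857961 : 0.49904078 : 0.27237961
Convolve the two distributions (both contribute in 2-u steps):
  M: 0.327184×0.22857961 = 0.074788
  M+2: 0.327184×0.49904078 + 0.489632×0.22857961 = 0.275198
  M+4: 0.327184×0.27237961 + 0.489632×0.49904078 + 0.183184×0.22857961 = 0.375337
  M+6: 0.489632×0.27237961 + 0.183184×0.49904078 = 0.224782
  M+8: 0.183184×0.27237961 = 0.049896
Scale to base peak (0.375337) = 100: 19.9 : 73.3 : 100.0 : 59.9 : 13.3

19.9 : 73.3 : 100.0 : 59.9 : 13.3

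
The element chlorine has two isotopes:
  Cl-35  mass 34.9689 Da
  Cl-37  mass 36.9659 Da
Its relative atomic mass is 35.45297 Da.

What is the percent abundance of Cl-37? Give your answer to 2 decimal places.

24.24%

With x = fraction of Cl-35 (so Cl-37 is 1 − x):
34.9689·x + 36.9659·(1 − x) = 35.45297
(34.9689 − 36.9659)·x = 35.45297 − 36.9659
x = -1.51293 / -1.9970 = 0.75760 → 75.76% Cl-35, 24.24% Cl-37.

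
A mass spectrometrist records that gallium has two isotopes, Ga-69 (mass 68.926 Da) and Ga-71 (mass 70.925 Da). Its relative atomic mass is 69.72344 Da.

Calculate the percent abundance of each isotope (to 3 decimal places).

Let x be the fractional abundance of Ga-69; then Ga-71 has abundance 1 − x.
68.926·x + 70.925·(1 − x) = 69.72344
(68.926 − 70.925)·x = 69.72344 − 70.925
x = -1.20156 / -1.999 = 0.60108 → 60.108% Ga-69, 39.892% Ga-71.

Ga-69: 60.108%, Ga-71: 39.892%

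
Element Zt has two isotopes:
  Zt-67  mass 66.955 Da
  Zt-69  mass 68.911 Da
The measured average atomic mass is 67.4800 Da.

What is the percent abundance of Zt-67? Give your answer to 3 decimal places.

73.160%

Writing the weighted mean with unknown fraction x of Zt-67:
66.955·x + 68.911·(1 − x) = 67.4800
(66.955 − 68.911)·x = 67.4800 − 68.911
x = -1.4310 / -1.956 = 0.73160 → 73.160% Zt-67, 26.840% Zt-69.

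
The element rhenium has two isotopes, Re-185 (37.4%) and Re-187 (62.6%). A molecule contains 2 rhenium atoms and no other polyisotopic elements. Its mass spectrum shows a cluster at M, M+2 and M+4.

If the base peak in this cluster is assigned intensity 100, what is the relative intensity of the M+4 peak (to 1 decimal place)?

Binomial terms of (0.374 + 0.626)^2: M 0.1399, M+2 0.4682, M+4 0.3919 → M+2 is the base peak.
P(M+2) = C(2,1) × 0.374^1 × 0.626^1 = 2 × 0.3740 × 0.6260 = 0.468248 (base)
P(M+4) = C(2,2) × 0.374^0 × 0.626^2 = 1 × 1.0000 × 0.391876 = 0.391876
Relative intensity = 0.391876 / 0.468248 × 100 = 83.7

83.7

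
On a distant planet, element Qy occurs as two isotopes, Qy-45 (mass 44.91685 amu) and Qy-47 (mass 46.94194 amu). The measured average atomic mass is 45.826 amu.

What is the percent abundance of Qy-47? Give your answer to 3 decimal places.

Let x be the fractional abundance of Qy-45; then Qy-47 has abundance 1 − x.
44.91685·x + 46.94194·(1 − x) = 45.826
(44.91685 − 46.94194)·x = 45.826 − 46.94194
x = -1.11594 / -2.02509 = 0.55106 → 55.106% Qy-45, 44.894% Qy-47.

44.894%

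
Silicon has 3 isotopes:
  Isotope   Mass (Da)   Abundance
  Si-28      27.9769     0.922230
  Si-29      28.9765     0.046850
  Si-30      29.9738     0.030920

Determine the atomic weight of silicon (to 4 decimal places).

Weight each isotope mass by its fractional abundance: 0.922230 × 27.9769 + 0.046850 × 28.9765 + 0.030920 × 29.9738
= 25.80114 + 1.35755 + 0.92679 = 28.08548 Da

28.0855 Da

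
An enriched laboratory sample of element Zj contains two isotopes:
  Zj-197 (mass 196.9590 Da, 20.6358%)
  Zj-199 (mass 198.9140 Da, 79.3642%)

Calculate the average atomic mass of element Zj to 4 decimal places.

Weight each isotope mass by its fractional abundance: 0.206358 × 196.9590 + 0.793642 × 198.9140
= 40.64407 + 157.86650 = 198.51057 Da

198.5106 Da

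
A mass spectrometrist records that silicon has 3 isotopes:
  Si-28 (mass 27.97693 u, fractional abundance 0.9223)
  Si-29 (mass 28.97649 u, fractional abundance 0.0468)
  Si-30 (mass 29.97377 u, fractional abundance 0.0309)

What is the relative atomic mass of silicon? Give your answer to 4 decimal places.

Average mass = Σ (abundance × isotope mass) = 0.9223 × 27.97693 + 0.0468 × 28.97649 + 0.0309 × 29.97377
= 25.803123 + 1.356100 + 0.926189 = 28.085412 u

28.0854 u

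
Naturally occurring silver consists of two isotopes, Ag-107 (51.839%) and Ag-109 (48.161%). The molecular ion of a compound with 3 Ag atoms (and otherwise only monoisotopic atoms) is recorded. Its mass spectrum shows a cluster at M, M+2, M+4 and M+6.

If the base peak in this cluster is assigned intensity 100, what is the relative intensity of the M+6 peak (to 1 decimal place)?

Binomial terms of (0.51839 + 0.48161)^3: M 0.1393, M+2 0.3883, M+4 0.3607, M+6 0.1117 → M+2 is the base peak.
P(M+2) = C(3,1) × 0.51839^2 × 0.48161^1 = 3 × 0.26872819 × 0.48161 = 0.388267 (base)
P(M+6) = C(3,3) × 0.51839^0 × 0.48161^3 = 1 × 1.0000 × 0.11170857 = 0.111709
Relative intensity = 0.111709 / 0.388267 × 100 = 28.8

28.8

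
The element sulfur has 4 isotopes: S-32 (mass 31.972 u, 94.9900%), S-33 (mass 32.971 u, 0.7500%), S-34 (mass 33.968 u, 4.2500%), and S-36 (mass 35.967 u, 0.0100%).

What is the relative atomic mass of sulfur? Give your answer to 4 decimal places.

The abundance-weighted mean is 0.949900 × 31.972 + 0.007500 × 32.971 + 0.042500 × 33.968 + 0.000100 × 35.967
= 30.37020 + 0.24728 + 1.44364 + 0.00360 = 32.06472 u

32.0647 u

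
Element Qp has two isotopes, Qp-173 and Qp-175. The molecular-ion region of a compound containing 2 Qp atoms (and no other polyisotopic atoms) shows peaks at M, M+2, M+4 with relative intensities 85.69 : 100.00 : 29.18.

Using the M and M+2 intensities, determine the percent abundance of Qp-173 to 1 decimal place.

63.2%

Let p = fractional abundance of Qp-173. I(M+2)/I(M) = [C(2,1)·p^1·(1−p)] / p^2 = 2·(1−p)/p = 100.00/85.69 = 1.1670
(1−p)/p = 1.1670/2 = 0.5835  ⇒  p = 1/(1 + 0.5835) = 0.6315
Qp-173: 63.2%, Qp-175: 36.8%.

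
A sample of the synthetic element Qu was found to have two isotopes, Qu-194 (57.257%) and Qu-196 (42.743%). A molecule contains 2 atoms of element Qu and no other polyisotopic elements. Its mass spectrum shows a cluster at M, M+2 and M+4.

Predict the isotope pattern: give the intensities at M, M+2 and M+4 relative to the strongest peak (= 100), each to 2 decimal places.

66.98 : 100.00 : 37.33

The 2 Qu atoms are independent, so intensities follow the terms of (0.57257 + 0.42743)^2.
P(M) = 0.57257^2 = 0.327836
P(M+2) = 2 × 0.57257^1 × 0.42743^1 = 0.489467
P(M+4) = 0.42743^2 = 0.182696
The M+2 peak is largest (0.489467); scaling to 100 gives 66.98 : 100.00 : 37.33.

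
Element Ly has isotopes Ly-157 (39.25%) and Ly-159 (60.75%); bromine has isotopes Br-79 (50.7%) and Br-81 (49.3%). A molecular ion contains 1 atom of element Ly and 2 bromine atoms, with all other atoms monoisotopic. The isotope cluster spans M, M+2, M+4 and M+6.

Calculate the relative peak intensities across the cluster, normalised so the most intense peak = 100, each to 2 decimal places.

Element Ly pattern (n=1): 0.3925 : 0.6075
Bromine pattern (n=2): 0.257049 : 0.499902 : 0.243049
Convolve the two distributions (both contribute in 2-u steps):
  M: 0.3925×0.257049 = 0.100892
  M+2: 0.3925×0.499902 + 0.6075×0.257049 = 0.352369
  M+4: 0.3925×0.243049 + 0.6075×0.499902 = 0.399087
  M+6: 0.6075×0.243049 = 0.147652
Scale to base peak (0.399087) = 100: 25.28 : 88.29 : 100.00 : 37.00

25.28 : 88.29 : 100.00 : 37.00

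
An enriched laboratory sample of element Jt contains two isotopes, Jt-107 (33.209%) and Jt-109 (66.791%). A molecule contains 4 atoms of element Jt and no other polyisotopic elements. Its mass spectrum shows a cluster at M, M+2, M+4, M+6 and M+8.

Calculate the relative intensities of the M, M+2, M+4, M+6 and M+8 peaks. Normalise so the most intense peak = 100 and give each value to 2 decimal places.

The 4 Jt atoms are independent, so intensities follow the terms of (0.33209 + 0.66791)^4.
P(M) = 0.33209^4 = 0.012163
P(M+2) = 4 × 0.33209^3 × 0.66791^1 = 0.097847
P(M+4) = 6 × 0.33209^2 × 0.66791^2 = 0.295188
P(M+6) = 4 × 0.33209^1 × 0.66791^3 = 0.395794
P(M+8) = 0.66791^4 = 0.199009
The M+6 peak is largest (0.395794); scaling to 100 gives 3.07 : 24.72 : 74.58 : 100.00 : 50.28.

3.07 : 24.72 : 74.58 : 100.00 : 50.28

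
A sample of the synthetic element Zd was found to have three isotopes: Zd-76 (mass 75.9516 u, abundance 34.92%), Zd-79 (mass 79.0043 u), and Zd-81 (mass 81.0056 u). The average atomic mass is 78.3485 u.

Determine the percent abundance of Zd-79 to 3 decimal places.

Let x and y be the fractions of Zd-79 and Zd-81. Then x + y = 1 − 0.3492 = 0.6508 and 79.0043x + 81.0056y = 78.3485 − 0.3492×75.9516 = 51.82620128.
Substituting: 79.0043x + 81.0056(0.6508 − x) = 51.82620128
(79.0043 − 81.0056)x = -0.8922432  ⇒  x = 0.44583, y = 0.20497
Zd-79: 44.583%, Zd-81: 20.497%.

44.583%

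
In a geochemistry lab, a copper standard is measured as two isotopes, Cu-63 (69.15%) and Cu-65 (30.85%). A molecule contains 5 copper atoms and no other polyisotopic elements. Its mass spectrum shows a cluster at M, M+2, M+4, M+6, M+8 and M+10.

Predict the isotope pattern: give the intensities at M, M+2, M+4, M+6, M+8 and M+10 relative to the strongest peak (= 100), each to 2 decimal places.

44.83 : 100.00 : 89.23 : 39.81 : 8.88 : 0.79

The 5 Cu atoms are independent, so intensities follow the terms of (0.6915 + 0.3085)^5.
P(M) = 0.6915^5 = 0.158111
P(M+2) = 5 × 0.6915^4 × 0.3085^1 = 0.352691
P(M+4) = 10 × 0.6915^3 × 0.3085^2 = 0.314693
P(M+6) = 10 × 0.6915^2 × 0.3085^3 = 0.140394
P(M+8) = 5 × 0.6915^1 × 0.3085^4 = 0.031317
P(M+10) = 0.3085^5 = 0.002794
The M+2 peak is largest (0.352691); scaling to 100 gives 44.83 : 100.00 : 89.23 : 39.81 : 8.88 : 0.79.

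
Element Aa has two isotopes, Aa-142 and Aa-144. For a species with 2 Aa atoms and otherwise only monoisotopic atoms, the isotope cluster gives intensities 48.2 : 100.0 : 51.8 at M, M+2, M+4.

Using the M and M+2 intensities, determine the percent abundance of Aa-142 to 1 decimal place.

49.1%

Write p for the Aa-142 fraction. I(M+2)/I(M) = [C(2,1)·p^1·(1−p)] / p^2 = 2·(1−p)/p = 100.0/48.2 = 2.0747
(1−p)/p = 2.0747/2 = 1.0373  ⇒  p = 1/(1 + 1.0373) = 0.4908
Aa-142: 49.1%, Aa-144: 50.9%.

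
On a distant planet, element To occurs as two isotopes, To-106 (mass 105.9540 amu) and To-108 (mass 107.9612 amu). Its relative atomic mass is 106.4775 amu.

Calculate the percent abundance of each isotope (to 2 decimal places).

To-106: 73.92%, To-108: 26.08%

Let x be the fractional abundance of To-106; then To-108 has abundance 1 − x.
105.9540·x + 107.9612·(1 − x) = 106.4775
(105.9540 − 107.9612)·x = 106.4775 − 107.9612
x = -1.4837 / -2.0072 = 0.73919 → 73.92% To-106, 26.08% To-108.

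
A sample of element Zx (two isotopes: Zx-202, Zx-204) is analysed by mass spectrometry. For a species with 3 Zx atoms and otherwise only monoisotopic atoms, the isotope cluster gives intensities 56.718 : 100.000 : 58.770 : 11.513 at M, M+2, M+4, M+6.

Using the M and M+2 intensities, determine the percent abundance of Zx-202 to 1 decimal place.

63.0%

Let p = fractional abundance of Zx-202. I(M+2)/I(M) = [C(3,1)·p^2·(1−p)] / p^3 = 3·(1−p)/p = 100.000/56.718 = 1.7631
(1−p)/p = 1.7631/3 = 0.5877  ⇒  p = 1/(1 + 0.5877) = 0.6298
Zx-202: 63.0%, Zx-204: 37.0%.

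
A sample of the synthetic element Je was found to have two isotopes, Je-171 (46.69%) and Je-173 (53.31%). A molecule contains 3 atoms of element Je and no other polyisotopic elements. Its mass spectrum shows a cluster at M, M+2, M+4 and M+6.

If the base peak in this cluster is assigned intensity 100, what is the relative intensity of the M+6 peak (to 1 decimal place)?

Term probabilities: M 0.1018, M+2 0.3486, M+4 0.3981, M+6 0.1515. Base peak = M+4.
P(M+4) = C(3,2) × 0.4669^1 × 0.5331^2 = 3 × 0.4669 × 0.28419561 = 0.398073 (base)
P(M+6) = C(3,3) × 0.4669^0 × 0.5331^3 = 1 × 1.0000 × 0.15150468 = 0.151505
Relative intensity = 0.151505 / 0.398073 × 100 = 38.1

38.1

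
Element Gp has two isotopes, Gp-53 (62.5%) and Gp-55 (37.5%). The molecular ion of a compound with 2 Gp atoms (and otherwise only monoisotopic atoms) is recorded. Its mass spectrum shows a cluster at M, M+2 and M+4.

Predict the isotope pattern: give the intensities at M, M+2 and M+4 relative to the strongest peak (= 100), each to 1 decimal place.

The 2 Gp atoms are independent, so intensities follow the terms of (0.625 + 0.375)^2.
P(M) = 0.625^2 = 0.390625
P(M+2) = 2 × 0.625^1 × 0.375^1 = 0.468750
P(M+4) = 0.375^2 = 0.140625
The M+2 peak is largest (0.468750); scaling to 100 gives 83.3 : 100.0 : 30.0.

83.3 : 100.0 : 30.0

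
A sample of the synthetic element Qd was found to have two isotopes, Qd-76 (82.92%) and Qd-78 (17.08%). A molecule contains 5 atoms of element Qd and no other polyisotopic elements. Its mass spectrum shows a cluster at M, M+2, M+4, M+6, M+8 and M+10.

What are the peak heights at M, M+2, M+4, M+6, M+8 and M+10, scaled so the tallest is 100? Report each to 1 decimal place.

97.1 : 100.0 : 41.2 : 8.5 : 0.9 : 0.0

Expanding (0.8292 + 0.1708)^5:
P(M) = 0.8292^5 = 0.392009
P(M+2) = 5 × 0.8292^4 × 0.1708^1 = 0.403734
P(M+4) = 10 × 0.8292^3 × 0.1708^2 = 0.166323
P(M+6) = 10 × 0.8292^2 × 0.1708^3 = 0.034260
P(M+8) = 5 × 0.8292^1 × 0.1708^4 = 0.003528
P(M+10) = 0.1708^5 = 0.000145
The M+2 peak is largest (0.403734); scaling to 100 gives 97.1 : 100.0 : 41.2 : 8.5 : 0.9 : 0.0.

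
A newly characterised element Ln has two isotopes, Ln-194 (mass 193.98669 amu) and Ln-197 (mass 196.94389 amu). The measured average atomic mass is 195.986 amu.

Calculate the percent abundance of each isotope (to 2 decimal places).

With x = fraction of Ln-194 (so Ln-197 is 1 − x):
193.98669·x + 196.94389·(1 − x) = 195.986
(193.98669 − 196.94389)·x = 195.986 − 196.94389
x = -0.95789 / -2.95720 = 0.32392 → 32.39% Ln-194, 67.61% Ln-197.

Ln-194: 32.39%, Ln-197: 67.61%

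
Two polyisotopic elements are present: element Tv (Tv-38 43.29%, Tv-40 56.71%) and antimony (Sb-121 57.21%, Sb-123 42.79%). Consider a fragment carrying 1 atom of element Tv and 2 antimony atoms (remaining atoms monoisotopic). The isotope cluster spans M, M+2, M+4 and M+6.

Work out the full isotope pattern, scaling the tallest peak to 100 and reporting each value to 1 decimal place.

35.6 : 100.0 : 89.8 : 26.1

Element Tv pattern (n=1): 0.4329 : 0.5671
Antimony pattern (n=2): 0.32729841 : 0.48960318 : 0.18309841
Convolve the two distributions (both contribute in 2-u steps):
  M: 0.4329×0.32729841 = 0.141687
  M+2: 0.4329×0.48960318 + 0.5671×0.32729841 = 0.397560
  M+4: 0.4329×0.18309841 + 0.5671×0.48960318 = 0.356917
  M+6: 0.5671×0.18309841 = 0.103835
Scale to base peak (0.397560) = 100: 35.6 : 100.0 : 89.8 : 26.1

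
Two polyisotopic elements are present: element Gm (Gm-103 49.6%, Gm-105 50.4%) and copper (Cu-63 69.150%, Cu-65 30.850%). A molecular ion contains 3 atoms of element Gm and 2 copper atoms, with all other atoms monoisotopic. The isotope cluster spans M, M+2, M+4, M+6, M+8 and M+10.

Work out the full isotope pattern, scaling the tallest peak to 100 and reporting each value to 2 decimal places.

16.62 : 65.50 : 100.00 : 73.46 : 25.81 : 3.47

Element Gm pattern (n=3): 0.12202394 : 0.37197619 : 0.37797581 : 0.12802406
Copper pattern (n=2): 0.47817225 : 0.4266555 : 0.09517225
Convolve the two distributions (both contribute in 2-u steps):
  M: 0.12202394×0.47817225 = 0.058348
  M+2: 0.12202394×0.4266555 + 0.37197619×0.47817225 = 0.229931
  M+4: 0.12202394×0.09517225 + 0.37197619×0.4266555 + 0.37797581×0.47817225 = 0.351057
  M+6: 0.37197619×0.09517225 + 0.37797581×0.4266555 + 0.12802406×0.47817225 = 0.257885
  M+8: 0.37797581×0.09517225 + 0.12802406×0.4266555 = 0.090595
  M+10: 0.12802406×0.09517225 = 0.012184
Scale to base peak (0.351057) = 100: 16.62 : 65.50 : 100.00 : 73.46 : 25.81 : 3.47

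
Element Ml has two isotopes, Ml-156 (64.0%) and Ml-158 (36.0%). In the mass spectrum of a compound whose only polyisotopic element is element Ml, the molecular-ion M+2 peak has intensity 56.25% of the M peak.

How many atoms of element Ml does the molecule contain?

1

For n independent Ml atoms, I(M+2)/I(M) = n · (abundance Ml-158) / (abundance Ml-156) = n · 0.360/0.640.
n = 0.5625 × 0.640/0.360 = 1.00 ≈ 1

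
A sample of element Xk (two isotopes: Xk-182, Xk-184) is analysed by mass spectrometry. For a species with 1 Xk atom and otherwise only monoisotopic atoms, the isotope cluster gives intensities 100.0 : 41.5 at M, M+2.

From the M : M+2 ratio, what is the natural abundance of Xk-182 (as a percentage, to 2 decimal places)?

If p is the fraction of Xk that is Xk-182, then I(M+2)/I(M) = [C(1,1)·p^0·(1−p)] / p^1 = 1·(1−p)/p = 41.5/100.0 = 0.4150
(1−p)/p = 0.4150/1 = 0.4150  ⇒  p = 1/(1 + 0.4150) = 0.7067
Xk-182: 70.67%, Xk-184: 29.33%.

70.67%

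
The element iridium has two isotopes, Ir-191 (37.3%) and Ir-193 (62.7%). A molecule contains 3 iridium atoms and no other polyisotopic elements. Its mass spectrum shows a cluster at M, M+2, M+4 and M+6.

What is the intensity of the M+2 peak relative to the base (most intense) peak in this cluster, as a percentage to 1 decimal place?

Term probabilities: M 0.0519, M+2 0.2617, M+4 0.4399, M+6 0.2465. Base peak = M+4.
P(M+4) = C(3,2) × 0.373^1 × 0.627^2 = 3 × 0.3730 × 0.393129 = 0.439911 (base)
P(M+2) = C(3,1) × 0.373^2 × 0.627^1 = 3 × 0.139129 × 0.6270 = 0.261702
Relative intensity = 0.261702 / 0.439911 × 100 = 59.5

59.5%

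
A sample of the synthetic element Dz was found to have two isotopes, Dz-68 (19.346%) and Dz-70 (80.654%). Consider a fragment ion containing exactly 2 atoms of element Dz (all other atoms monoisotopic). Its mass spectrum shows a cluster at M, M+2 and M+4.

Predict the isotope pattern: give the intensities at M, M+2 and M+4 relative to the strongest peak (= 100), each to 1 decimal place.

The 2 Dz atoms are independent, so intensities follow the terms of (0.19346 + 0.80654)^2.
P(M) = 0.19346^2 = 0.037427
P(M+2) = 2 × 0.19346^1 × 0.80654^1 = 0.312066
P(M+4) = 0.80654^2 = 0.650507
The M+4 peak is largest (0.650507); scaling to 100 gives 5.8 : 48.0 : 100.0.

5.8 : 48.0 : 100.0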